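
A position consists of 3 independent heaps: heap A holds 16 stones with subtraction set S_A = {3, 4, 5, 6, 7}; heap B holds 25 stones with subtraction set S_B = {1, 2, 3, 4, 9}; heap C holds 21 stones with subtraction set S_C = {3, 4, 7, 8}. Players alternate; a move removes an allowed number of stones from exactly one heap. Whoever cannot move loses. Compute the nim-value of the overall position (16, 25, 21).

1

Heap A, S = {3, 4, 5, 6, 7}:
n :  0  1  2  3  4  5  6  7  8  9 10 11 12 13 14 15 16
G :  0  0  0  1  1  1  2  2  2  3  0  0  0  1  1  1  2
G_A(16) = 2.
Heap B, S = {1, 2, 3, 4, 9}:
n :  0  1  2  3  4  5  6  7  8  9 10 11 12 13 14 15 16 17 18 19 20 21 22 23 24 25
G :  0  1  2  3  4  0  1  2  3  4  0  1  2  3  4  0  1  2  3  4  0  1  2  3  4  0
G_B(25) = 0.
Heap C, S = {3, 4, 7, 8}:
n :  0  1  2  3  4  5  6  7  8  9 10 11 12 13 14 15 16 17 18 19 20 21
G :  0  0  0  1  1  1  2  2  2  3  3  0  0  0  1  1  1  2  2  2  3  3
G_C(21) = 3.
Combined Grundy value = 2 ⊕ 0 ⊕ 3 = 1.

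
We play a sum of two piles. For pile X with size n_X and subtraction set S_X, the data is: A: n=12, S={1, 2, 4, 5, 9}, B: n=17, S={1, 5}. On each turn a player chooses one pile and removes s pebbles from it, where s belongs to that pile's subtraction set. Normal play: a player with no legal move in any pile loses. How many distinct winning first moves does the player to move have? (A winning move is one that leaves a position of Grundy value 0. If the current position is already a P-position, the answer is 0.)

Pile A, S = {1, 2, 4, 5, 9}:
n :  0  1  2  3  4  5  6  7  8  9 10 11 12
G :  0  1  2  0  1  2  0  1  2  3  4  5  3
G_A(12) = 3.
Pile B, S = {1, 5}:
n :  0  1  2  3  4  5  6  7  8  9 10 11 12 13 14 15 16 17
G :  0  1  0  1  0  1  0  1  0  1  0  1  0  1  0  1  0  1
G_B(17) = 1.
Combined Grundy value = 3 ⊕ 1 = 2.
A winning move leaves total XOR = 0, i.e. changes one component's Grundy value g to g ⊕ X where X is the current total.
Pile A: need g' = 3⊕2 = 1. Options: 12−1→G=5, 12−2→G=4, 12−4→G=2, 12−5→G=1, 12−9→G=0. Hits: 1.
Pile B: need g' = 1⊕2 = 3. Options: 17−1→G=0, 17−5→G=0. Hits: 0.

1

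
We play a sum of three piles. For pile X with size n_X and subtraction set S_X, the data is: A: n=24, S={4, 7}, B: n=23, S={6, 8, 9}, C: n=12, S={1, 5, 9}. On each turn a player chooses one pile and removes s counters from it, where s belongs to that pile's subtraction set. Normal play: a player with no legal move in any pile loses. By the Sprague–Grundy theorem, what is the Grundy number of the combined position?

1

Pile A, S = {4, 7}:
G(0) = 0
G(1) = mex{} = 0
G(2) = mex{} = 0
G(3) = mex{} = 0
G(4) = mex{0} = 1
G(5) = mex{0} = 1
G(6) = mex{0} = 1
G(7) = mex{0,0} = 1
G(8) = mex{1,0} = 2
G(9) = mex{1,0} = 2
G(10) = mex{1,0} = 2
G(11) = mex{1,1} = 0
G(12) = mex{2,1} = 0
G(13) = mex{2,1} = 0
G(14) = mex{2,1} = 0
G(15) = mex{0,2} = 1
G(16) = mex{0,2} = 1
G(17) = mex{0,2} = 1
G(18) = mex{0,0} = 1
G(19) = mex{1,0} = 2
G(20) = mex{1,0} = 2
G(21) = mex{1,0} = 2
G(22) = mex{1,1} = 0
G(23) = mex{2,1} = 0
G(24) = mex{2,1} = 0
G_A(24) = 0.
Pile B, S = {6, 8, 9}:
G(0) = 0
G(1) = mex{} = 0
G(2) = mex{} = 0
G(3) = mex{} = 0
G(4) = mex{} = 0
G(5) = mex{} = 0
G(6) = mex{0} = 1
G(7) = mex{0} = 1
G(8) = mex{0,0} = 1
G(9) = mex{0,0,0} = 1
G(10) = mex{0,0,0} = 1
G(11) = mex{0,0,0} = 1
G(12) = mex{1,0,0} = 2
G(13) = mex{1,0,0} = 2
G(14) = mex{1,1,0} = 2
G(15) = mex{1,1,1} = 0
G(16) = mex{1,1,1} = 0
G(17) = mex{1,1,1} = 0
G(18) = mex{2,1,1} = 0
G(19) = mex{2,1,1} = 0
G(20) = mex{2,2,1} = 0
G(21) = mex{0,2,2} = 1
G(22) = mex{0,2,2} = 1
G(23) = mex{0,0,2} = 1
G_B(23) = 1.
Pile C, S = {1, 5, 9}:
G(0) = 0
G(1) = mex{0} = 1
G(2) = mex{1} = 0
G(3) = mex{0} = 1
G(4) = mex{1} = 0
G(5) = mex{0,0} = 1
G(6) = mex{1,1} = 0
G(7) = mex{0,0} = 1
G(8) = mex{1,1} = 0
G(9) = mex{0,0,0} = 1
G(10) = mex{1,1,1} = 0
G(11) = mex{0,0,0} = 1
G(12) = mex{1,1,1} = 0
G_C(12) = 0.
Combined Grundy value = 0 ⊕ 1 ⊕ 0 = 1.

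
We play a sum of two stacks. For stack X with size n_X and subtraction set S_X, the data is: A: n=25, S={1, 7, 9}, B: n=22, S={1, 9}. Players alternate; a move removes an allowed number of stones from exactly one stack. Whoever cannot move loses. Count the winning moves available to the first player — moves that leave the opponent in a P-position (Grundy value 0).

Stack A, S = {1, 7, 9}:
G(0) = 0
G(1) = mex{0} = 1
G(2) = mex{1} = 0
G(3) = mex{0} = 1
G(4) = mex{1} = 0
G(5) = mex{0} = 1
G(6) = mex{1} = 0
G(7) = mex{0,0} = 1
G(8) = mex{1,1} = 0
G(9) = mex{0,0,0} = 1
G(10) = mex{1,1,1} = 0
G(11) = mex{0,0,0} = 1
G(12) = mex{1,1,1} = 0
G(13) = mex{0,0,0} = 1
G(14) = mex{1,1,1} = 0
G(15) = mex{0,0,0} = 1
G(16) = mex{1,1,1} = 0
G(17) = mex{0,0,0} = 1
G(18) = mex{1,1,1} = 0
G(19) = mex{0,0,0} = 1
G(20) = mex{1,1,1} = 0
G(21) = mex{0,0,0} = 1
G(22) = mex{1,1,1} = 0
G(23) = mex{0,0,0} = 1
G(24) = mex{1,1,1} = 0
G(25) = mex{0,0,0} = 1
G_A(25) = 1.
Stack B, S = {1, 9}:
G(0) = 0
G(1) = mex{0} = 1
G(2) = mex{1} = 0
G(3) = mex{0} = 1
G(4) = mex{1} = 0
G(5) = mex{0} = 1
G(6) = mex{1} = 0
G(7) = mex{0} = 1
G(8) = mex{1} = 0
G(9) = mex{0,0} = 1
G(10) = mex{1,1} = 0
G(11) = mex{0,0} = 1
G(12) = mex{1,1} = 0
G(13) = mex{0,0} = 1
G(14) = mex{1,1} = 0
G(15) = mex{0,0} = 1
G(16) = mex{1,1} = 0
G(17) = mex{0,0} = 1
G(18) = mex{1,1} = 0
G(19) = mex{0,0} = 1
G(20) = mex{1,1} = 0
G(21) = mex{0,0} = 1
G(22) = mex{1,1} = 0
G_B(22) = 0.
Combined Grundy value = 1 ⊕ 0 = 1.
A winning move leaves total XOR = 0, i.e. changes one component's Grundy value g to g ⊕ X where X is the current total.
Stack A: need g' = 1⊕1 = 0. Options: 25−1→G=0, 25−7→G=0, 25−9→G=0. Hits: 3.
Stack B: need g' = 0⊕1 = 1. Options: 22−1→G=1, 22−9→G=1. Hits: 2.

5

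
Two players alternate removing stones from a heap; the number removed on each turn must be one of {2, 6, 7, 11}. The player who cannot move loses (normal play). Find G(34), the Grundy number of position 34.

G(0) = 0
G(1) = mex{} = 0
G(2) = mex{0} = 1
G(3) = mex{0} = 1
G(4) = mex{1} = 0
G(5) = mex{1} = 0
G(6) = mex{0,0} = 1
G(7) = mex{0,0,0} = 1
G(8) = mex{1,1,0} = 2
G(9) = mex{1,1,1} = 0
G(10) = mex{2,0,1} = 3
G(11) = mex{0,0,0,0} = 1
G(12) = mex{3,1,0,0} = 2
G(13) = mex{1,1,1,1} = 0
G(14) = mex{2,2,1,1} = 0
G(15) = mex{0,0,2,0} = 1
G(16) = mex{0,3,0,0} = 1
G(17) = mex{1,1,3,1} = 0
G(18) = mex{1,2,1,1} = 0
G(19) = mex{0,0,2,2} = 1
G(20) = mex{0,0,0,0} = 1
G(21) = mex{1,1,0,3} = 2
G(22) = mex{1,1,1,1} = 0
G(23) = mex{2,0,1,2} = 3
G(24) = mex{0,0,0,0} = 1
G(25) = mex{3,1,0,0} = 2
G(26) = mex{1,1,1,1} = 0
G(27) = mex{2,2,1,1} = 0
G(28) = mex{0,0,2,0} = 1
G(29) = mex{0,3,0,0} = 1
G(30) = mex{1,1,3,1} = 0
G(31) = mex{1,2,1,1} = 0
G(32) = mex{0,0,2,2} = 1
G(33) = mex{0,0,0,0} = 1
G(34) = mex{1,1,0,3} = 2

2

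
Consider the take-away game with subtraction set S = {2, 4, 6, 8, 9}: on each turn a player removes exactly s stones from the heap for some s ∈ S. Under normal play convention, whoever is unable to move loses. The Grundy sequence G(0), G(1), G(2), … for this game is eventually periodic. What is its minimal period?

11

G(0) = 0
G(1) = mex{} = 0
G(2) = mex{0} = 1
G(3) = mex{0} = 1
G(4) = mex{1,0} = 2
G(5) = mex{1,0} = 2
G(6) = mex{2,1,0} = 3
G(7) = mex{2,1,0} = 3
G(8) = mex{3,2,1,0} = 4
G(9) = mex{3,2,1,0,0} = 4
G(10) = mex{4,3,2,1,0} = 5
G(11) = mex{4,3,2,1,1} = 0
G(12) = mex{5,4,3,2,1} = 0
G(13) = mex{0,4,3,2,2} = 1
G(14) = mex{0,5,4,3,2} = 1
G(15) = mex{1,0,4,3,3} = 2
G(16) = mex{1,0,5,4,3} = 2
G(17) = mex{2,1,0,4,4} = 3
G(18) = mex{2,1,0,5,4} = 3
G(19) = mex{3,2,1,0,5} = 4
G(20) = mex{3,2,1,0,0} = 4
G(21) = mex{4,3,2,1,0} = 5
G(22) = mex{4,3,2,1,1} = 0
G(23) = mex{5,4,3,2,1} = 0
G(n+11) = G(n) holds for n = 0,…,8 (a full window of length max(S) = 9), so the sequence is purely periodic with period 11.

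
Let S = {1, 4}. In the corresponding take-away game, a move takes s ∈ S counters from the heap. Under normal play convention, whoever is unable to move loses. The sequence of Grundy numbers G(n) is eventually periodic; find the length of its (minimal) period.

G(0) = 0
G(1) = mex{0} = 1
G(2) = mex{1} = 0
G(3) = mex{0} = 1
G(4) = mex{1,0} = 2
G(5) = mex{2,1} = 0
G(6) = mex{0,0} = 1
G(7) = mex{1,1} = 0
G(8) = mex{0,2} = 1
G(9) = mex{1,0} = 2
G(10) = mex{2,1} = 0
G(11) = mex{0,0} = 1
G(12) = mex{1,1} = 0
G(13) = mex{0,2} = 1
G(14) = mex{1,0} = 2
G(n+5) = G(n) holds for n = 0,…,3 (a full window of length max(S) = 4), so the sequence is purely periodic with period 5.

5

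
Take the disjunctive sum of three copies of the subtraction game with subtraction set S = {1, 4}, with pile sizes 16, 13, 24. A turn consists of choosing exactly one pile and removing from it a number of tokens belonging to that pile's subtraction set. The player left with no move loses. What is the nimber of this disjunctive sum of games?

2

All piles use S = {1, 4}:
G(0) = 0
G(1) = mex{0} = 1
G(2) = mex{1} = 0
G(3) = mex{0} = 1
G(4) = mex{1,0} = 2
G(5) = mex{2,1} = 0
G(6) = mex{0,0} = 1
G(7) = mex{1,1} = 0
G(8) = mex{0,2} = 1
G(9) = mex{1,0} = 2
G(10) = mex{2,1} = 0
G(11) = mex{0,0} = 1
G(12) = mex{1,1} = 0
G(13) = mex{0,2} = 1
G(14) = mex{1,0} = 2
G(15) = mex{2,1} = 0
G(16) = mex{0,0} = 1
G(17) = mex{1,1} = 0
G(18) = mex{0,2} = 1
G(19) = mex{1,0} = 2
G(20) = mex{2,1} = 0
G(21) = mex{0,0} = 1
G(22) = mex{1,1} = 0
G(23) = mex{0,2} = 1
G(24) = mex{1,0} = 2
Pile A: G(16) = 1.
Pile B: G(13) = 1.
Pile C: G(24) = 2.
Combined Grundy value = 1 ⊕ 1 ⊕ 2 = 2.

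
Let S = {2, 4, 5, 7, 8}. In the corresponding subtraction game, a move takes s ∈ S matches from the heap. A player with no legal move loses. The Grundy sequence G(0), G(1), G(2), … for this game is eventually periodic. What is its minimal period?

n :  0  1  2  3  4  5  6  7  8  9 10 11 12 13 14 15 16 17 18 19 20 21
G :  0  0  1  1  2  2  3  3  4  4  0  0  1  1  2  2  3  3  4  4  0  0
G(n+10) = G(n) holds for n = 0,…,7 (a full window of length max(S) = 8), so the sequence is purely periodic with period 10.

10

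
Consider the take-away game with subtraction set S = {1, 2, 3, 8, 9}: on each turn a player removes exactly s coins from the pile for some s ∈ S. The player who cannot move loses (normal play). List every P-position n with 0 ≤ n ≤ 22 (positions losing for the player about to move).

0, 4, 10, 14, 20

G(0) = 0
G(1) = mex{0} = 1
G(2) = mex{1,0} = 2
G(3) = mex{2,1,0} = 3
G(4) = mex{3,2,1} = 0
G(5) = mex{0,3,2} = 1
G(6) = mex{1,0,3} = 2
G(7) = mex{2,1,0} = 3
G(8) = mex{3,2,1,0} = 4
G(9) = mex{4,3,2,1,0} = 5
G(10) = mex{5,4,3,2,1} = 0
G(11) = mex{0,5,4,3,2} = 1
G(12) = mex{1,0,5,0,3} = 2
G(13) = mex{2,1,0,1,0} = 3
G(14) = mex{3,2,1,2,1} = 0
G(15) = mex{0,3,2,3,2} = 1
G(16) = mex{1,0,3,4,3} = 2
G(17) = mex{2,1,0,5,4} = 3
G(18) = mex{3,2,1,0,5} = 4
G(19) = mex{4,3,2,1,0} = 5
G(20) = mex{5,4,3,2,1} = 0
G(21) = mex{0,5,4,3,2} = 1
G(22) = mex{1,0,5,0,3} = 2
P-positions are exactly the n with G(n) = 0.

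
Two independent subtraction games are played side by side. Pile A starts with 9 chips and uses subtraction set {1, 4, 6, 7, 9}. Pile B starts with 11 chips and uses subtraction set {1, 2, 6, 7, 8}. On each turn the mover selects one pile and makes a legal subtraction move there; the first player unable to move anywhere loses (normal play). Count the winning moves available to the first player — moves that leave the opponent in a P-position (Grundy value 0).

Pile A, S = {1, 4, 6, 7, 9}:
n : 0 1 2 3 4 5 6 7 8 9
G : 0 1 0 1 2 0 1 2 3 2
G_A(9) = 2.
Pile B, S = {1, 2, 6, 7, 8}:
n :  0  1  2  3  4  5  6  7  8  9 10 11
G :  0  1  2  0  1  2  3  4  5  3  4  5
G_B(11) = 5.
Combined Grundy value = 2 ⊕ 5 = 7.
A winning move leaves total XOR = 0, i.e. changes one component's Grundy value g to g ⊕ X where X is the current total.
Pile A: need g' = 2⊕7 = 5. Options: 9−1→G=3, 9−4→G=0, 9−6→G=1, 9−7→G=0, 9−9→G=0. Hits: 0.
Pile B: need g' = 5⊕7 = 2. Options: 11−1→G=4, 11−2→G=3, 11−6→G=2, 11−7→G=1, 11−8→G=0. Hits: 1.

1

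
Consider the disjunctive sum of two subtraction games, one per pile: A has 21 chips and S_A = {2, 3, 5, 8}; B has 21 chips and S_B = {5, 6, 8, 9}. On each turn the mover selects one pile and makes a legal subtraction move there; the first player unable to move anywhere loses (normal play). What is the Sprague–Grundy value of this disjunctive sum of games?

3

Pile A, S = {2, 3, 5, 8}:
n :  0  1  2  3  4  5  6  7  8  9 10 11 12 13 14 15 16 17 18 19 20 21
G :  0  0  1  1  2  2  3  0  4  1  3  0  4  1  2  2  3  0  0  1  1  2
G_A(21) = 2.
Pile B, S = {5, 6, 8, 9}:
n :  0  1  2  3  4  5  6  7  8  9 10 11 12 13 14 15 16 17 18 19 20 21
G :  0  0  0  0  0  1  1  1  1  1  2  2  2  2  0  0  0  0  0  1  1  1
G_B(21) = 1.
Combined Grundy value = 2 ⊕ 1 = 3.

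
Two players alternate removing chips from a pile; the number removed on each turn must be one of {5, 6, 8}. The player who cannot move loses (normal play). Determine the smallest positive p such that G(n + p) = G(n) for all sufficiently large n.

13

n :  0  1  2  3  4  5  6  7  8  9 10 11 12 13 14 15 16 17 18 19 20 21 22 23 24 25 26 27
G :  0  0  0  0  0  1  1  1  1  1  2  2  2  0  0  0  0  0  1  1  1  1  1  2  2  2  0  0
G(n+13) = G(n) holds for n = 0,…,7 (a full window of length max(S) = 8), so the sequence is purely periodic with period 13.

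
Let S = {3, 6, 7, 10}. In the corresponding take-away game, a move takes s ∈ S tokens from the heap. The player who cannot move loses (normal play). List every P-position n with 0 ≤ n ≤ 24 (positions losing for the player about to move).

0, 1, 2, 13, 14, 15

G(0) = 0
G(1) = mex{} = 0
G(2) = mex{} = 0
G(3) = mex{0} = 1
G(4) = mex{0} = 1
G(5) = mex{0} = 1
G(6) = mex{1,0} = 2
G(7) = mex{1,0,0} = 2
G(8) = mex{1,0,0} = 2
G(9) = mex{2,1,0} = 3
G(10) = mex{2,1,1,0} = 3
G(11) = mex{2,1,1,0} = 3
G(12) = mex{3,2,1,0} = 4
G(13) = mex{3,2,2,1} = 0
G(14) = mex{3,2,2,1} = 0
G(15) = mex{4,3,2,1} = 0
G(16) = mex{0,3,3,2} = 1
G(17) = mex{0,3,3,2} = 1
G(18) = mex{0,4,3,2} = 1
G(19) = mex{1,0,4,3} = 2
G(20) = mex{1,0,0,3} = 2
G(21) = mex{1,0,0,3} = 2
G(22) = mex{2,1,0,4} = 3
G(23) = mex{2,1,1,0} = 3
G(24) = mex{2,1,1,0} = 3
P-positions are exactly the n with G(n) = 0.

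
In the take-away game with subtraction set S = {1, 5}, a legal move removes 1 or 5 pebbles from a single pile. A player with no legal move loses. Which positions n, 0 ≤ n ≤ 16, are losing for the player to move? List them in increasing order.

G(0) = 0
G(1) = mex{0} = 1
G(2) = mex{1} = 0
G(3) = mex{0} = 1
G(4) = mex{1} = 0
G(5) = mex{0,0} = 1
G(6) = mex{1,1} = 0
G(7) = mex{0,0} = 1
G(8) = mex{1,1} = 0
G(9) = mex{0,0} = 1
G(10) = mex{1,1} = 0
G(11) = mex{0,0} = 1
G(12) = mex{1,1} = 0
G(13) = mex{0,0} = 1
G(14) = mex{1,1} = 0
G(15) = mex{0,0} = 1
G(16) = mex{1,1} = 0
P-positions are exactly the n with G(n) = 0.

0, 2, 4, 6, 8, 10, 12, 14, 16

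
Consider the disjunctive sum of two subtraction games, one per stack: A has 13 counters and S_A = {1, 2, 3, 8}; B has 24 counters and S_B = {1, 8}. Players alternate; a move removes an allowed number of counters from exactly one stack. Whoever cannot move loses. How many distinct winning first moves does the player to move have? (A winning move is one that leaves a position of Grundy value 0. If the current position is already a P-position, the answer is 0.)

Stack A, S = {1, 2, 3, 8}:
G(0) = 0
G(1) = mex{0} = 1
G(2) = mex{1,0} = 2
G(3) = mex{2,1,0} = 3
G(4) = mex{3,2,1} = 0
G(5) = mex{0,3,2} = 1
G(6) = mex{1,0,3} = 2
G(7) = mex{2,1,0} = 3
G(8) = mex{3,2,1,0} = 4
G(9) = mex{4,3,2,1} = 0
G(10) = mex{0,4,3,2} = 1
G(11) = mex{1,0,4,3} = 2
G(12) = mex{2,1,0,0} = 3
G(13) = mex{3,2,1,1} = 0
G_A(13) = 0.
Stack B, S = {1, 8}:
n :  0  1  2  3  4  5  6  7  8  9 10 11 12 13 14 15 16 17 18 19 20 21 22 23 24
G :  0  1  0  1  0  1  0  1  2  0  1  0  1  0  1  0  1  2  0  1  0  1  0  1  0
G_B(24) = 0.
Combined Grundy value = 0 ⊕ 0 = 0.
A winning move leaves total XOR = 0, i.e. changes one component's Grundy value g to g ⊕ X where X is the current total.
Stack A: target g' = 0⊕0 = 0, but every legal move changes the Grundy value (mex property), so 0 moves.
Stack B: target g' = 0⊕0 = 0, but every legal move changes the Grundy value (mex property), so 0 moves.

0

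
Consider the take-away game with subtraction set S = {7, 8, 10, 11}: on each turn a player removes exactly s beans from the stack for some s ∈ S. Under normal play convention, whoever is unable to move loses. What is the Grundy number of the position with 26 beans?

1

G(0) = 0
G(1) = mex{} = 0
G(2) = mex{} = 0
G(3) = mex{} = 0
G(4) = mex{} = 0
G(5) = mex{} = 0
G(6) = mex{} = 0
G(7) = mex{0} = 1
G(8) = mex{0,0} = 1
G(9) = mex{0,0} = 1
G(10) = mex{0,0,0} = 1
G(11) = mex{0,0,0,0} = 1
G(12) = mex{0,0,0,0} = 1
G(13) = mex{0,0,0,0} = 1
G(14) = mex{1,0,0,0} = 2
G(15) = mex{1,1,0,0} = 2
G(16) = mex{1,1,0,0} = 2
G(17) = mex{1,1,1,0} = 2
G(18) = mex{1,1,1,1} = 0
G(19) = mex{1,1,1,1} = 0
G(20) = mex{1,1,1,1} = 0
G(21) = mex{2,1,1,1} = 0
G(22) = mex{2,2,1,1} = 0
G(23) = mex{2,2,1,1} = 0
G(24) = mex{2,2,2,1} = 0
G(25) = mex{0,2,2,2} = 1
G(26) = mex{0,0,2,2} = 1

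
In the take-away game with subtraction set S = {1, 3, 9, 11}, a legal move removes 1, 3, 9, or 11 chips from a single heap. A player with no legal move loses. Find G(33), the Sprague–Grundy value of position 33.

n :  0  1  2  3  4  5  6  7  8  9 10 11 12 13 14 15 16 17 18 19 20 21 22 23 24 25 26 27 28 29 30 31 32 33
G :  0  1  0  1  0  1  0  1  0  1  0  1  0  1  0  1  0  1  0  1  0  1  0  1  0  1  0  1  0  1  0  1  0  1

1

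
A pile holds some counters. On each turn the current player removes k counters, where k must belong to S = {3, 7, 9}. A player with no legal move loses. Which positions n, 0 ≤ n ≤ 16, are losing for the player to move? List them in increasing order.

0, 1, 2, 6, 12, 14, 16

n :  0  1  2  3  4  5  6  7  8  9 10 11 12 13 14 15 16
G :  0  0  0  1  1  1  0  2  2  1  3  3  0  2  0  1  0
P-positions are exactly the n with G(n) = 0.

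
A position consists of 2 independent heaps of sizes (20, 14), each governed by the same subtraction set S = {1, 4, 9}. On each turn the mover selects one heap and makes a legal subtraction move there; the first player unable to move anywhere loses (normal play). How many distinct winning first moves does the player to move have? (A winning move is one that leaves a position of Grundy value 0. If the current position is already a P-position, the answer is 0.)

3

All heaps use S = {1, 4, 9}:
n :  0  1  2  3  4  5  6  7  8  9 10 11 12 13 14 15 16 17 18 19 20
G :  0  1  0  1  2  0  1  0  1  2  0  1  0  1  2  0  1  0  1  2  0
Heap A: G(20) = 0.
Heap B: G(14) = 2.
Combined Grundy value = 0 ⊕ 2 = 2.
A winning move leaves total XOR = 0, i.e. changes one component's Grundy value g to g ⊕ X where X is the current total.
Heap A: need g' = 0⊕2 = 2. Options: 20−1→G=2, 20−4→G=1, 20−9→G=1. Hits: 1.
Heap B: need g' = 2⊕2 = 0. Options: 14−1→G=1, 14−4→G=0, 14−9→G=0. Hits: 2.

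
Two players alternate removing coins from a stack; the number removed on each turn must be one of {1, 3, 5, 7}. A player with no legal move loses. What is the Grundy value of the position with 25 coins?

1

G(0) = 0
G(1) = mex{0} = 1
G(2) = mex{1} = 0
G(3) = mex{0,0} = 1
G(4) = mex{1,1} = 0
G(5) = mex{0,0,0} = 1
G(6) = mex{1,1,1} = 0
G(7) = mex{0,0,0,0} = 1
G(8) = mex{1,1,1,1} = 0
G(9) = mex{0,0,0,0} = 1
G(10) = mex{1,1,1,1} = 0
G(11) = mex{0,0,0,0} = 1
G(12) = mex{1,1,1,1} = 0
G(13) = mex{0,0,0,0} = 1
G(14) = mex{1,1,1,1} = 0
G(15) = mex{0,0,0,0} = 1
G(16) = mex{1,1,1,1} = 0
G(17) = mex{0,0,0,0} = 1
G(18) = mex{1,1,1,1} = 0
G(19) = mex{0,0,0,0} = 1
G(20) = mex{1,1,1,1} = 0
G(21) = mex{0,0,0,0} = 1
G(22) = mex{1,1,1,1} = 0
G(23) = mex{0,0,0,0} = 1
G(24) = mex{1,1,1,1} = 0
G(25) = mex{0,0,0,0} = 1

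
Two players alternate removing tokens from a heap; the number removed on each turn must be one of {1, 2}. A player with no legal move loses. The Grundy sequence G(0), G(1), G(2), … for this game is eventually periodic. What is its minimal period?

3

n :  0  1  2  3  4  5  6  7  8  9 10 11 12 13 14
G :  0  1  2  0  1  2  0  1  2  0  1  2  0  1  2
G(n+3) = G(n) holds for n = 0,…,1 (a full window of length max(S) = 2), so the sequence is purely periodic with period 3.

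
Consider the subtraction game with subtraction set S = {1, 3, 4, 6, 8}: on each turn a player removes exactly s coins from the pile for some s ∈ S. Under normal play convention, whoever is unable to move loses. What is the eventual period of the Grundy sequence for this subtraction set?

n :  0  1  2  3  4  5  6  7  8  9 10 11 12 13 14 15 16
G :  0  1  0  1  2  3  2  0  1  0  1  2  3  2  0  1  0
G(n+7) = G(n) holds for n = 0,…,7 (a full window of length max(S) = 8), so the sequence is purely periodic with period 7.

7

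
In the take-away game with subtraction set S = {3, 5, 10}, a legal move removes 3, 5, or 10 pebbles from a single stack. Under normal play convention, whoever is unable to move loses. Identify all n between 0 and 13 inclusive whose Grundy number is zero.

G(0) = 0
G(1) = mex{} = 0
G(2) = mex{} = 0
G(3) = mex{0} = 1
G(4) = mex{0} = 1
G(5) = mex{0,0} = 1
G(6) = mex{1,0} = 2
G(7) = mex{1,0} = 2
G(8) = mex{1,1} = 0
G(9) = mex{2,1} = 0
G(10) = mex{2,1,0} = 3
G(11) = mex{0,2,0} = 1
G(12) = mex{0,2,0} = 1
G(13) = mex{3,0,1} = 2
P-positions are exactly the n with G(n) = 0.

0, 1, 2, 8, 9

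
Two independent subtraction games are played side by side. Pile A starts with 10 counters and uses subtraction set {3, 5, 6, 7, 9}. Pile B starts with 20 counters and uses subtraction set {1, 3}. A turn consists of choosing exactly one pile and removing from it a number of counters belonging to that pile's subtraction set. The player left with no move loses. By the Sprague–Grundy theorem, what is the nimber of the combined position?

Pile A, S = {3, 5, 6, 7, 9}:
n :  0  1  2  3  4  5  6  7  8  9 10
G :  0  0  0  1  1  1  2  2  2  3  3
G_A(10) = 3.
Pile B, S = {1, 3}:
n :  0  1  2  3  4  5  6  7  8  9 10 11 12 13 14 15 16 17 18 19 20
G :  0  1  0  1  0  1  0  1  0  1  0  1  0  1  0  1  0  1  0  1  0
G_B(20) = 0.
Combined Grundy value = 3 ⊕ 0 = 3.

3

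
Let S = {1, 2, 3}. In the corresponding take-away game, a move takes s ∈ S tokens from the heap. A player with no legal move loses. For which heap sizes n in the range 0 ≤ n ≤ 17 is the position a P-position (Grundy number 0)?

0, 4, 8, 12, 16

G(0) = 0
G(1) = mex{0} = 1
G(2) = mex{1,0} = 2
G(3) = mex{2,1,0} = 3
G(4) = mex{3,2,1} = 0
G(5) = mex{0,3,2} = 1
G(6) = mex{1,0,3} = 2
G(7) = mex{2,1,0} = 3
G(8) = mex{3,2,1} = 0
G(9) = mex{0,3,2} = 1
G(10) = mex{1,0,3} = 2
G(11) = mex{2,1,0} = 3
G(12) = mex{3,2,1} = 0
G(13) = mex{0,3,2} = 1
G(14) = mex{1,0,3} = 2
G(15) = mex{2,1,0} = 3
G(16) = mex{3,2,1} = 0
G(17) = mex{0,3,2} = 1
P-positions are exactly the n with G(n) = 0.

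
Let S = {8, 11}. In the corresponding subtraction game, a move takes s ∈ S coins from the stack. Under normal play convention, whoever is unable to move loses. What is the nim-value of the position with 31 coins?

n :  0  1  2  3  4  5  6  7  8  9 10 11 12 13 14 15 16 17 18 19 20 21 22 23 24 25 26 27 28 29 30 31
G :  0  0  0  0  0  0  0  0  1  1  1  1  1  1  1  1  2  2  2  0  0  0  0  0  0  0  0  1  1  1  1  1

1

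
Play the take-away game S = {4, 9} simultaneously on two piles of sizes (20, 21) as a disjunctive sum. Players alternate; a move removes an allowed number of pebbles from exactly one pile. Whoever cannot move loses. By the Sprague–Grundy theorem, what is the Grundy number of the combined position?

1

All piles use S = {4, 9}:
G(0) = 0
G(1) = mex{} = 0
G(2) = mex{} = 0
G(3) = mex{} = 0
G(4) = mex{0} = 1
G(5) = mex{0} = 1
G(6) = mex{0} = 1
G(7) = mex{0} = 1
G(8) = mex{1} = 0
G(9) = mex{1,0} = 2
G(10) = mex{1,0} = 2
G(11) = mex{1,0} = 2
G(12) = mex{0,0} = 1
G(13) = mex{2,1} = 0
G(14) = mex{2,1} = 0
G(15) = mex{2,1} = 0
G(16) = mex{1,1} = 0
G(17) = mex{0,0} = 1
G(18) = mex{0,2} = 1
G(19) = mex{0,2} = 1
G(20) = mex{0,2} = 1
G(21) = mex{1,1} = 0
Pile A: G(20) = 1.
Pile B: G(21) = 0.
Combined Grundy value = 1 ⊕ 0 = 1.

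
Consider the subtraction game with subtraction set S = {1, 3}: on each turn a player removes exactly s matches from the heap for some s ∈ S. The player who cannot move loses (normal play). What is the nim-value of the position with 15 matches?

1

G(0) = 0
G(1) = mex{0} = 1
G(2) = mex{1} = 0
G(3) = mex{0,0} = 1
G(4) = mex{1,1} = 0
G(5) = mex{0,0} = 1
G(6) = mex{1,1} = 0
G(7) = mex{0,0} = 1
G(8) = mex{1,1} = 0
G(9) = mex{0,0} = 1
G(10) = mex{1,1} = 0
G(11) = mex{0,0} = 1
G(12) = mex{1,1} = 0
G(13) = mex{0,0} = 1
G(14) = mex{1,1} = 0
G(15) = mex{0,0} = 1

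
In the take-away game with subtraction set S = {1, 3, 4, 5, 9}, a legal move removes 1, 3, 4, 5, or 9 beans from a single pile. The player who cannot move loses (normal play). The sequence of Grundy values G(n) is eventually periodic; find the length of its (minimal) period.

8

G(0) = 0
G(1) = mex{0} = 1
G(2) = mex{1} = 0
G(3) = mex{0,0} = 1
G(4) = mex{1,1,0} = 2
G(5) = mex{2,0,1,0} = 3
G(6) = mex{3,1,0,1} = 2
G(7) = mex{2,2,1,0} = 3
G(8) = mex{3,3,2,1} = 0
G(9) = mex{0,2,3,2,0} = 1
G(10) = mex{1,3,2,3,1} = 0
G(11) = mex{0,0,3,2,0} = 1
G(12) = mex{1,1,0,3,1} = 2
G(13) = mex{2,0,1,0,2} = 3
G(14) = mex{3,1,0,1,3} = 2
G(15) = mex{2,2,1,0,2} = 3
G(16) = mex{3,3,2,1,3} = 0
G(17) = mex{0,2,3,2,0} = 1
G(18) = mex{1,3,2,3,1} = 0
G(n+8) = G(n) holds for n = 0,…,8 (a full window of length max(S) = 9), so the sequence is purely periodic with period 8.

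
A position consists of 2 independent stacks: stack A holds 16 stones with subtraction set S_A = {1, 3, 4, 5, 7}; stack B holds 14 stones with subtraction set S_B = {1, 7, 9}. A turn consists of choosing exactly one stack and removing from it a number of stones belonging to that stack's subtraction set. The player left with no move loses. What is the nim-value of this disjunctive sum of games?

Stack A, S = {1, 3, 4, 5, 7}:
n :  0  1  2  3  4  5  6  7  8  9 10 11 12 13 14 15 16
G :  0  1  0  1  2  3  2  3  0  1  0  1  2  3  2  3  0
G_A(16) = 0.
Stack B, S = {1, 7, 9}:
G(0) = 0
G(1) = mex{0} = 1
G(2) = mex{1} = 0
G(3) = mex{0} = 1
G(4) = mex{1} = 0
G(5) = mex{0} = 1
G(6) = mex{1} = 0
G(7) = mex{0,0} = 1
G(8) = mex{1,1} = 0
G(9) = mex{0,0,0} = 1
G(10) = mex{1,1,1} = 0
G(11) = mex{0,0,0} = 1
G(12) = mex{1,1,1} = 0
G(13) = mex{0,0,0} = 1
G(14) = mex{1,1,1} = 0
G_B(14) = 0.
Combined Grundy value = 0 ⊕ 0 = 0.

0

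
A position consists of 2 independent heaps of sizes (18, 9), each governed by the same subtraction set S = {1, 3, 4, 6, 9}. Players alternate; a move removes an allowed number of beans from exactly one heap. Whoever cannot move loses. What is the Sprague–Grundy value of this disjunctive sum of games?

6

All heaps use S = {1, 3, 4, 6, 9}:
n :  0  1  2  3  4  5  6  7  8  9 10 11 12 13 14 15 16 17 18
G :  0  1  0  1  2  3  2  0  1  4  3  2  0  1  0  1  2  3  2
Heap A: G(18) = 2.
Heap B: G(9) = 4.
Combined Grundy value = 2 ⊕ 4 = 6.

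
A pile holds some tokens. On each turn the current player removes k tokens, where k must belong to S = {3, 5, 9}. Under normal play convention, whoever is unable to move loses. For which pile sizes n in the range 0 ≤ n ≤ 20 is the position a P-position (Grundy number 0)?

n :  0  1  2  3  4  5  6  7  8  9 10 11 12 13 14 15 16 17 18 19 20
G :  0  0  0  1  1  1  2  2  0  3  3  1  0  2  0  1  0  1  0  1  0
P-positions are exactly the n with G(n) = 0.

0, 1, 2, 8, 12, 14, 16, 18, 20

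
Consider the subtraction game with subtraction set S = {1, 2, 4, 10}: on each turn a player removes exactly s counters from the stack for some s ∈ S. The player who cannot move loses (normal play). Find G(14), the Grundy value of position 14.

2

n :  0  1  2  3  4  5  6  7  8  9 10 11 12 13 14
G :  0  1  2  0  1  2  0  1  2  0  1  2  0  1  2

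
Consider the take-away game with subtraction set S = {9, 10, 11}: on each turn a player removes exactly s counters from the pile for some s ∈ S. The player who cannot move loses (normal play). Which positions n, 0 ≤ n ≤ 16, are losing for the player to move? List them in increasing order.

n :  0  1  2  3  4  5  6  7  8  9 10 11 12 13 14 15 16
G :  0  0  0  0  0  0  0  0  0  1  1  1  1  1  1  1  1
P-positions are exactly the n with G(n) = 0.

0, 1, 2, 3, 4, 5, 6, 7, 8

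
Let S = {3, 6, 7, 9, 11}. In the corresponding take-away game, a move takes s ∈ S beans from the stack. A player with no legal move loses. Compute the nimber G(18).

1

n :  0  1  2  3  4  5  6  7  8  9 10 11 12 13 14 15 16 17 18
G :  0  0  0  1  1  1  2  2  2  3  3  3  4  4  0  0  0  1  1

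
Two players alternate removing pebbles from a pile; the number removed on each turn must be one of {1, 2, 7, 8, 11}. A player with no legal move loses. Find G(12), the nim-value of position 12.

0

G(0) = 0
G(1) = mex{0} = 1
G(2) = mex{1,0} = 2
G(3) = mex{2,1} = 0
G(4) = mex{0,2} = 1
G(5) = mex{1,0} = 2
G(6) = mex{2,1} = 0
G(7) = mex{0,2,0} = 1
G(8) = mex{1,0,1,0} = 2
G(9) = mex{2,1,2,1} = 0
G(10) = mex{0,2,0,2} = 1
G(11) = mex{1,0,1,0,0} = 2
G(12) = mex{2,1,2,1,1} = 0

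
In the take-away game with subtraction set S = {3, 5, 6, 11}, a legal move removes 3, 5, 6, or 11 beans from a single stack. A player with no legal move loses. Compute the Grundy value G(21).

1

n :  0  1  2  3  4  5  6  7  8  9 10 11 12 13 14 15 16 17 18 19 20 21
G :  0  0  0  1  1  1  2  2  2  0  0  3  1  1  4  2  2  0  0  0  1  1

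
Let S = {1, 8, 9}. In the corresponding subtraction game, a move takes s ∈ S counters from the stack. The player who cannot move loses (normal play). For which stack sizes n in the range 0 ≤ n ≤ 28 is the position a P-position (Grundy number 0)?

G(0) = 0
G(1) = mex{0} = 1
G(2) = mex{1} = 0
G(3) = mex{0} = 1
G(4) = mex{1} = 0
G(5) = mex{0} = 1
G(6) = mex{1} = 0
G(7) = mex{0} = 1
G(8) = mex{1,0} = 2
G(9) = mex{2,1,0} = 3
G(10) = mex{3,0,1} = 2
G(11) = mex{2,1,0} = 3
G(12) = mex{3,0,1} = 2
G(13) = mex{2,1,0} = 3
G(14) = mex{3,0,1} = 2
G(15) = mex{2,1,0} = 3
G(16) = mex{3,2,1} = 0
G(17) = mex{0,3,2} = 1
G(18) = mex{1,2,3} = 0
G(19) = mex{0,3,2} = 1
G(20) = mex{1,2,3} = 0
G(21) = mex{0,3,2} = 1
G(22) = mex{1,2,3} = 0
G(23) = mex{0,3,2} = 1
G(24) = mex{1,0,3} = 2
G(25) = mex{2,1,0} = 3
G(26) = mex{3,0,1} = 2
G(27) = mex{2,1,0} = 3
G(28) = mex{3,0,1} = 2
P-positions are exactly the n with G(n) = 0.

0, 2, 4, 6, 16, 18, 20, 22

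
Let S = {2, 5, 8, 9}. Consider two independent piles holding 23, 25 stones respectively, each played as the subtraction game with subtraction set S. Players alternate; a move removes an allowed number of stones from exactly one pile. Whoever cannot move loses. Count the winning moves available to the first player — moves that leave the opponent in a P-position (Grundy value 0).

All piles use S = {2, 5, 8, 9}:
G(0) = 0
G(1) = mex{} = 0
G(2) = mex{0} = 1
G(3) = mex{0} = 1
G(4) = mex{1} = 0
G(5) = mex{1,0} = 2
G(6) = mex{0,0} = 1
G(7) = mex{2,1} = 0
G(8) = mex{1,1,0} = 2
G(9) = mex{0,0,0,0} = 1
G(10) = mex{2,2,1,0} = 3
G(11) = mex{1,1,1,1} = 0
G(12) = mex{3,0,0,1} = 2
G(13) = mex{0,2,2,0} = 1
G(14) = mex{2,1,1,2} = 0
G(15) = mex{1,3,0,1} = 2
G(16) = mex{0,0,2,0} = 1
G(17) = mex{2,2,1,2} = 0
G(18) = mex{1,1,3,1} = 0
G(19) = mex{0,0,0,3} = 1
G(20) = mex{0,2,2,0} = 1
G(21) = mex{1,1,1,2} = 0
G(22) = mex{1,0,0,1} = 2
G(23) = mex{0,0,2,0} = 1
G(24) = mex{2,1,1,2} = 0
G(25) = mex{1,1,0,1} = 2
Pile A: G(23) = 1.
Pile B: G(25) = 2.
Combined Grundy value = 1 ⊕ 2 = 3.
A winning move leaves total XOR = 0, i.e. changes one component's Grundy value g to g ⊕ X where X is the current total.
Pile A: need g' = 1⊕3 = 2. Options: 23−2→G=0, 23−5→G=0, 23−8→G=2, 23−9→G=0. Hits: 1.
Pile B: need g' = 2⊕3 = 1. Options: 25−2→G=1, 25−5→G=1, 25−8→G=0, 25−9→G=1. Hits: 3.

4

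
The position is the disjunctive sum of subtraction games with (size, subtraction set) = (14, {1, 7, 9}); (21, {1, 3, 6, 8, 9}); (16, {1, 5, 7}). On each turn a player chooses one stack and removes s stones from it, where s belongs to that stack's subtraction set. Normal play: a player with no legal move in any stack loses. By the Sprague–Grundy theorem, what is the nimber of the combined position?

Stack A, S = {1, 7, 9}:
G(0) = 0
G(1) = mex{0} = 1
G(2) = mex{1} = 0
G(3) = mex{0} = 1
G(4) = mex{1} = 0
G(5) = mex{0} = 1
G(6) = mex{1} = 0
G(7) = mex{0,0} = 1
G(8) = mex{1,1} = 0
G(9) = mex{0,0,0} = 1
G(10) = mex{1,1,1} = 0
G(11) = mex{0,0,0} = 1
G(12) = mex{1,1,1} = 0
G(13) = mex{0,0,0} = 1
G(14) = mex{1,1,1} = 0
G_A(14) = 0.
Stack B, S = {1, 3, 6, 8, 9}:
n :  0  1  2  3  4  5  6  7  8  9 10 11 12 13 14 15 16 17 18 19 20 21
G :  0  1  0  1  0  1  2  3  2  3  2  3  4  5  0  1  0  1  0  1  2  3
G_B(21) = 3.
Stack C, S = {1, 5, 7}:
G(0) = 0
G(1) = mex{0} = 1
G(2) = mex{1} = 0
G(3) = mex{0} = 1
G(4) = mex{1} = 0
G(5) = mex{0,0} = 1
G(6) = mex{1,1} = 0
G(7) = mex{0,0,0} = 1
G(8) = mex{1,1,1} = 0
G(9) = mex{0,0,0} = 1
G(10) = mex{1,1,1} = 0
G(11) = mex{0,0,0} = 1
G(12) = mex{1,1,1} = 0
G(13) = mex{0,0,0} = 1
G(14) = mex{1,1,1} = 0
G(15) = mex{0,0,0} = 1
G(16) = mex{1,1,1} = 0
G_C(16) = 0.
Combined Grundy value = 0 ⊕ 3 ⊕ 0 = 3.

3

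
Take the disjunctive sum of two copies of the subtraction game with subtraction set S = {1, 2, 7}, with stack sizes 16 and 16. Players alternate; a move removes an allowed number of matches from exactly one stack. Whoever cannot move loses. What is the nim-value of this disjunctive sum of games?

0

All stacks use S = {1, 2, 7}:
G(0) = 0
G(1) = mex{0} = 1
G(2) = mex{1,0} = 2
G(3) = mex{2,1} = 0
G(4) = mex{0,2} = 1
G(5) = mex{1,0} = 2
G(6) = mex{2,1} = 0
G(7) = mex{0,2,0} = 1
G(8) = mex{1,0,1} = 2
G(9) = mex{2,1,2} = 0
G(10) = mex{0,2,0} = 1
G(11) = mex{1,0,1} = 2
G(12) = mex{2,1,2} = 0
G(13) = mex{0,2,0} = 1
G(14) = mex{1,0,1} = 2
G(15) = mex{2,1,2} = 0
G(16) = mex{0,2,0} = 1
Stack A: G(16) = 1.
Stack B: G(16) = 1.
Combined Grundy value = 1 ⊕ 1 = 0.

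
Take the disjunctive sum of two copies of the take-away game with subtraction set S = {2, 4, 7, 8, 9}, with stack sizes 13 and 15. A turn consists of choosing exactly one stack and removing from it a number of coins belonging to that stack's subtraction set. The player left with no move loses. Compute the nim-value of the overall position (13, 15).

All stacks use S = {2, 4, 7, 8, 9}:
n :  0  1  2  3  4  5  6  7  8  9 10 11 12 13 14 15
G :  0  0  1  1  2  2  0  3  1  4  2  0  0  1  1  2
Stack A: G(13) = 1.
Stack B: G(15) = 2.
Combined Grundy value = 1 ⊕ 2 = 3.

3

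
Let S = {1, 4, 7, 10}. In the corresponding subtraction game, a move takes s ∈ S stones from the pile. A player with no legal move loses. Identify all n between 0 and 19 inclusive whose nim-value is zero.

0, 2, 5, 8, 11, 13, 16, 19

n :  0  1  2  3  4  5  6  7  8  9 10 11 12 13 14 15 16 17 18 19
G :  0  1  0  1  2  0  1  2  0  1  2  0  1  0  1  2  0  1  2  0
P-positions are exactly the n with G(n) = 0.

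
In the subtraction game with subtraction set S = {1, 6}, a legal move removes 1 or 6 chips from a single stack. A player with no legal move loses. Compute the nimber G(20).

2

n :  0  1  2  3  4  5  6  7  8  9 10 11 12 13 14 15 16 17 18 19 20
G :  0  1  0  1  0  1  2  0  1  0  1  0  1  2  0  1  0  1  0  1  2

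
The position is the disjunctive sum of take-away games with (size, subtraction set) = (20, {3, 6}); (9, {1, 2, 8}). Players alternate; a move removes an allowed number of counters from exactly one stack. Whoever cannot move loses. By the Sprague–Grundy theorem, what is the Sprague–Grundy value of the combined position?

Stack A, S = {3, 6}:
n :  0  1  2  3  4  5  6  7  8  9 10 11 12 13 14 15 16 17 18 19 20
G :  0  0  0  1  1  1  2  2  2  0  0  0  1  1  1  2  2  2  0  0  0
G_A(20) = 0.
Stack B, S = {1, 2, 8}:
G(0) = 0
G(1) = mex{0} = 1
G(2) = mex{1,0} = 2
G(3) = mex{2,1} = 0
G(4) = mex{0,2} = 1
G(5) = mex{1,0} = 2
G(6) = mex{2,1} = 0
G(7) = mex{0,2} = 1
G(8) = mex{1,0,0} = 2
G(9) = mex{2,1,1} = 0
G_B(9) = 0.
Combined Grundy value = 0 ⊕ 0 = 0.

0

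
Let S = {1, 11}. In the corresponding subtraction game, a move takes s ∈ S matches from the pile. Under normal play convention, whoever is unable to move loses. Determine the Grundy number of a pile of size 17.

G(0) = 0
G(1) = mex{0} = 1
G(2) = mex{1} = 0
G(3) = mex{0} = 1
G(4) = mex{1} = 0
G(5) = mex{0} = 1
G(6) = mex{1} = 0
G(7) = mex{0} = 1
G(8) = mex{1} = 0
G(9) = mex{0} = 1
G(10) = mex{1} = 0
G(11) = mex{0,0} = 1
G(12) = mex{1,1} = 0
G(13) = mex{0,0} = 1
G(14) = mex{1,1} = 0
G(15) = mex{0,0} = 1
G(16) = mex{1,1} = 0
G(17) = mex{0,0} = 1

1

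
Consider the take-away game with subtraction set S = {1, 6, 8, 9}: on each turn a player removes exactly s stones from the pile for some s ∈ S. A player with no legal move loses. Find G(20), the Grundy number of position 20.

n :  0  1  2  3  4  5  6  7  8  9 10 11 12 13 14 15 16 17 18 19 20
G :  0  1  0  1  0  1  2  0  1  2  3  2  3  2  0  1  2  0  1  0  1

1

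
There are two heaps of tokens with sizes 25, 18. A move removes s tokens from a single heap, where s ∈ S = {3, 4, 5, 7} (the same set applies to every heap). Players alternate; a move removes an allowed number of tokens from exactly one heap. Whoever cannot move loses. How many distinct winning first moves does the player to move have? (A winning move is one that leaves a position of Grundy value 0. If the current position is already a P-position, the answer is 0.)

All heaps use S = {3, 4, 5, 7}:
G(0) = 0
G(1) = mex{} = 0
G(2) = mex{} = 0
G(3) = mex{0} = 1
G(4) = mex{0,0} = 1
G(5) = mex{0,0,0} = 1
G(6) = mex{1,0,0} = 2
G(7) = mex{1,1,0,0} = 2
G(8) = mex{1,1,1,0} = 2
G(9) = mex{2,1,1,0} = 3
G(10) = mex{2,2,1,1} = 0
G(11) = mex{2,2,2,1} = 0
G(12) = mex{3,2,2,1} = 0
G(13) = mex{0,3,2,2} = 1
G(14) = mex{0,0,3,2} = 1
G(15) = mex{0,0,0,2} = 1
G(16) = mex{1,0,0,3} = 2
G(17) = mex{1,1,0,0} = 2
G(18) = mex{1,1,1,0} = 2
G(19) = mex{2,1,1,0} = 3
G(20) = mex{2,2,1,1} = 0
G(21) = mex{2,2,2,1} = 0
G(22) = mex{3,2,2,1} = 0
G(23) = mex{0,3,2,2} = 1
G(24) = mex{0,0,3,2} = 1
G(25) = mex{0,0,0,2} = 1
Heap A: G(25) = 1.
Heap B: G(18) = 2.
Combined Grundy value = 1 ⊕ 2 = 3.
A winning move leaves total XOR = 0, i.e. changes one component's Grundy value g to g ⊕ X where X is the current total.
Heap A: need g' = 1⊕3 = 2. Options: 25−3→G=0, 25−4→G=0, 25−5→G=0, 25−7→G=2. Hits: 1.
Heap B: need g' = 2⊕3 = 1. Options: 18−3→G=1, 18−4→G=1, 18−5→G=1, 18−7→G=0. Hits: 3.

4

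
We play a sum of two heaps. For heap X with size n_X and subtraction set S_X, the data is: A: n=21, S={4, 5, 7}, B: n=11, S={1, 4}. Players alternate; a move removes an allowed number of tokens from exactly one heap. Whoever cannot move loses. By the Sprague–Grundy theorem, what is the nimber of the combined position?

Heap A, S = {4, 5, 7}:
n :  0  1  2  3  4  5  6  7  8  9 10 11 12 13 14 15 16 17 18 19 20 21
G :  0  0  0  0  1  1  1  1  2  2  2  0  0  0  0  1  1  1  1  2  2  2
G_A(21) = 2.
Heap B, S = {1, 4}:
n :  0  1  2  3  4  5  6  7  8  9 10 11
G :  0  1  0  1  2  0  1  0  1  2  0  1
G_B(11) = 1.
Combined Grundy value = 2 ⊕ 1 = 3.

3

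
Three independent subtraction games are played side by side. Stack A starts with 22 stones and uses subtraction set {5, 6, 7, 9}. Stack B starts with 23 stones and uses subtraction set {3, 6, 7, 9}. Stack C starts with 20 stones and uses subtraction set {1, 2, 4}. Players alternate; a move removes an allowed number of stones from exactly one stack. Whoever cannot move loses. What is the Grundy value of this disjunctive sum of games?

Stack A, S = {5, 6, 7, 9}:
n :  0  1  2  3  4  5  6  7  8  9 10 11 12 13 14 15 16 17 18 19 20 21 22
G :  0  0  0  0  0  1  1  1  1  1  2  2  2  2  0  0  0  0  0  1  1  1  1
G_A(22) = 1.
Stack B, S = {3, 6, 7, 9}:
G(0) = 0
G(1) = mex{} = 0
G(2) = mex{} = 0
G(3) = mex{0} = 1
G(4) = mex{0} = 1
G(5) = mex{0} = 1
G(6) = mex{1,0} = 2
G(7) = mex{1,0,0} = 2
G(8) = mex{1,0,0} = 2
G(9) = mex{2,1,0,0} = 3
G(10) = mex{2,1,1,0} = 3
G(11) = mex{2,1,1,0} = 3
G(12) = mex{3,2,1,1} = 0
G(13) = mex{3,2,2,1} = 0
G(14) = mex{3,2,2,1} = 0
G(15) = mex{0,3,2,2} = 1
G(16) = mex{0,3,3,2} = 1
G(17) = mex{0,3,3,2} = 1
G(18) = mex{1,0,3,3} = 2
G(19) = mex{1,0,0,3} = 2
G(20) = mex{1,0,0,3} = 2
G(21) = mex{2,1,0,0} = 3
G(22) = mex{2,1,1,0} = 3
G(23) = mex{2,1,1,0} = 3
G_B(23) = 3.
Stack C, S = {1, 2, 4}:
G(0) = 0
G(1) = mex{0} = 1
G(2) = mex{1,0} = 2
G(3) = mex{2,1} = 0
G(4) = mex{0,2,0} = 1
G(5) = mex{1,0,1} = 2
G(6) = mex{2,1,2} = 0
G(7) = mex{0,2,0} = 1
G(8) = mex{1,0,1} = 2
G(9) = mex{2,1,2} = 0
G(10) = mex{0,2,0} = 1
G(11) = mex{1,0,1} = 2
G(12) = mex{2,1,2} = 0
G(13) = mex{0,2,0} = 1
G(14) = mex{1,0,1} = 2
G(15) = mex{2,1,2} = 0
G(16) = mex{0,2,0} = 1
G(17) = mex{1,0,1} = 2
G(18) = mex{2,1,2} = 0
G(19) = mex{0,2,0} = 1
G(20) = mex{1,0,1} = 2
G_C(20) = 2.
Combined Grundy value = 1 ⊕ 3 ⊕ 2 = 0.

0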